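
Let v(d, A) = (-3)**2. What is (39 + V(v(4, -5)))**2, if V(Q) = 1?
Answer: 1600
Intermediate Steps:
v(d, A) = 9
(39 + V(v(4, -5)))**2 = (39 + 1)**2 = 40**2 = 1600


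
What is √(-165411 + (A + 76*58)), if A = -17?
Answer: 2*I*√40255 ≈ 401.27*I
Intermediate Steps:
√(-165411 + (A + 76*58)) = √(-165411 + (-17 + 76*58)) = √(-165411 + (-17 + 4408)) = √(-165411 + 4391) = √(-161020) = 2*I*√40255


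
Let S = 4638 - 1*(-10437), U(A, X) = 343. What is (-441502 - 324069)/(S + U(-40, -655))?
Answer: -765571/15418 ≈ -49.654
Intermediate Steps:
S = 15075 (S = 4638 + 10437 = 15075)
(-441502 - 324069)/(S + U(-40, -655)) = (-441502 - 324069)/(15075 + 343) = -765571/15418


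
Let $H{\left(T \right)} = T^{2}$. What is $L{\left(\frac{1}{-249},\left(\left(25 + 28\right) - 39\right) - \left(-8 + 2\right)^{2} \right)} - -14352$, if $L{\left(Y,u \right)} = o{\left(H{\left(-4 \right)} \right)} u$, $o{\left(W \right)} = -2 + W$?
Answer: $14044$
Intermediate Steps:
$L{\left(Y,u \right)} = 14 u$ ($L{\left(Y,u \right)} = \left(-2 + \left(-4\right)^{2}\right) u = \left(-2 + 16\right) u = 14 u$)
$L{\left(\frac{1}{-249},\left(\left(25 + 28\right) - 39\right) - \left(-8 + 2\right)^{2} \right)} - -14352 = 14 \left(\left(\left(25 + 28\right) - 39\right) - \left(-8 + 2\right)^{2}\right) - -14352 = 14 \left(\left(53 - 39\right) - \left(-6\right)^{2}\right) + 14352 = 14 \left(14 - 36\right) + 14352 = 14 \left(-22\right) + 14352 = -308 + 14352 = 14044$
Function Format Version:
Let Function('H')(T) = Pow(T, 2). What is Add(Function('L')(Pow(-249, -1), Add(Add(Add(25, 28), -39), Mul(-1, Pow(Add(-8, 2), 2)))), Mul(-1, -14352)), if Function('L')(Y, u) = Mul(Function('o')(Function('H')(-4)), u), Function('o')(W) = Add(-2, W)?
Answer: 14044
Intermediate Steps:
Function('L')(Y, u) = Mul(14, u) (Function('L')(Y, u) = Mul(Add(-2, Pow(-4, 2)), u) = Mul(Add(-2, 16), u) = Mul(14, u))
Add(Function('L')(Pow(-249, -1), Add(Add(Add(25, 28), -39), Mul(-1, Pow(Add(-8, 2), 2)))), Mul(-1, -14352)) = Add(Mul(14, Add(Add(Add(25, 28), -39), Mul(-1, Pow(Add(-8, 2), 2)))), Mul(-1, -14352)) = Add(Mul(14, Add(Add(53, -39), Mul(-1, Pow(-6, 2)))), 14352) = Add(Mul(14, Add(14, Mul(-1, 36))), 14352) = Add(Mul(14, Add(14, -36)), 14352) = Add(Mul(14, -22), 14352) = Add(-308, 14352) = 14044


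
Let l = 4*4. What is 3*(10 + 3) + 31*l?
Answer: 535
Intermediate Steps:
l = 16
3*(10 + 3) + 31*l = 3*(10 + 3) + 31*16 = 3*13 + 496 = 39 + 496 = 535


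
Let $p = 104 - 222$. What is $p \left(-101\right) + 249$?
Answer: $12167$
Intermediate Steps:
$p = -118$
$p \left(-101\right) + 249 = \left(-118\right) \left(-101\right) + 249 = 11918 + 249 = 12167$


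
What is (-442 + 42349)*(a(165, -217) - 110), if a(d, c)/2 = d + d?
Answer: 23048850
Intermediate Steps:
a(d, c) = 4*d (a(d, c) = 2*(d + d) = 2*(2*d) = 4*d)
(-442 + 42349)*(a(165, -217) - 110) = (-442 + 42349)*(4*165 - 110) = 41907*(660 - 110) = 41907*550 = 23048850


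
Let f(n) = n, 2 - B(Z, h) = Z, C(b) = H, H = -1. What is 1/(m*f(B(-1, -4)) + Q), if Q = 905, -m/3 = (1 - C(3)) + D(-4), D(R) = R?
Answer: 1/923 ≈ 0.0010834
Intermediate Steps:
C(b) = -1
B(Z, h) = 2 - Z
m = 6 (m = -3*((1 - 1*(-1)) - 4) = -3*((1 + 1) - 4) = -3*(2 - 4) = -3*(-2) = 6)
1/(m*f(B(-1, -4)) + Q) = 1/(6*(2 - 1*(-1)) + 905) = 1/(6*(2 + 1) + 905) = 1/(6*3 + 905) = 1/(18 + 905) = 1/923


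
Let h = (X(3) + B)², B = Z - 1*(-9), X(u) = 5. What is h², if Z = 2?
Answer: 65536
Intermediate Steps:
B = 11 (B = 2 - 1*(-9) = 2 + 9 = 11)
h = 256 (h = (5 + 11)² = 16² = 256)
h² = 256² = 65536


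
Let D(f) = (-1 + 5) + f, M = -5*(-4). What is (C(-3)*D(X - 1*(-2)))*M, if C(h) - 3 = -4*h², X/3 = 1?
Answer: -5940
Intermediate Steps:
X = 3 (X = 3*1 = 3)
C(h) = 3 - 4*h²
M = 20
D(f) = 4 + f
(C(-3)*D(X - 1*(-2)))*M = ((3 - 4*(-3)²)*(4 + (3 - 1*(-2))))*20 = ((3 - 4*9)*(4 + (3 + 2)))*20 = ((3 - 36)*(4 + 5))*20 = -33*9*20 = -297*20 = -5940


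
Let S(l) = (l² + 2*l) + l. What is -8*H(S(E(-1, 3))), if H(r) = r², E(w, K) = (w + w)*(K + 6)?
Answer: -583200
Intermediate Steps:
E(w, K) = 2*w*(6 + K) (E(w, K) = (2*w)*(6 + K) = 2*w*(6 + K))
S(l) = l² + 3*l
-8*H(S(E(-1, 3))) = -8*4*(3 + 2*(-1)*(6 + 3))²*(6 + 3)² = -8*324*(3 + 2*(-1)*9)² = -8*324*(3 - 18)² = -8*(-18*(-15))² = -8*270² = -8*72900 = -583200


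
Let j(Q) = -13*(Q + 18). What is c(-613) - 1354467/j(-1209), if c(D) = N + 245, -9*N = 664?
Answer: 3889700/46449 ≈ 83.741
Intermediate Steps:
N = -664/9 (N = -1/9*664 = -664/9 ≈ -73.778)
j(Q) = -234 - 13*Q (j(Q) = -13*(18 + Q) = -234 - 13*Q)
c(D) = 1541/9 (c(D) = -664/9 + 245 = 1541/9)
c(-613) - 1354467/j(-1209) = 1541/9 - 1354467/(-234 - 13*(-1209)) = 1541/9 - 1354467/(-234 + 15717) = 1541/9 - 1354467/15483 = 1541/9 - 1354467*1/15483 = 1541/9 - 451489/5161 = 3889700/46449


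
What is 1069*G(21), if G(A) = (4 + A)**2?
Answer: 668125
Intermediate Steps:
1069*G(21) = 1069*(4 + 21)**2 = 1069*25**2 = 1069*625 = 668125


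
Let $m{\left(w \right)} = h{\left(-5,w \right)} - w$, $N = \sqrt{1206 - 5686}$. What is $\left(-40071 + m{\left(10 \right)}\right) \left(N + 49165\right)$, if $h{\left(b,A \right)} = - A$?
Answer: $-1971074015 - 320728 i \sqrt{70} \approx -1.9711 \cdot 10^{9} - 2.6834 \cdot 10^{6} i$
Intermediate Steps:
$N = 8 i \sqrt{70}$ ($N = \sqrt{1206 - 5686} = \sqrt{-4480} = 8 i \sqrt{70} \approx 66.933 i$)
$m{\left(w \right)} = - 2 w$ ($m{\left(w \right)} = - w - w = - 2 w$)
$\left(-40071 + m{\left(10 \right)}\right) \left(N + 49165\right) = \left(-40071 - 20\right) \left(8 i \sqrt{70} + 49165\right) = \left(-40071 - 20\right) \left(49165 + 8 i \sqrt{70}\right) = - 40091 \left(49165 + 8 i \sqrt{70}\right) = -1971074015 - 320728 i \sqrt{70}$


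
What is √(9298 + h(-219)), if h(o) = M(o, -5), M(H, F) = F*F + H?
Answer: 4*√569 ≈ 95.415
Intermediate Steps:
M(H, F) = H + F² (M(H, F) = F² + H = H + F²)
h(o) = 25 + o (h(o) = o + (-5)² = o + 25 = 25 + o)
√(9298 + h(-219)) = √(9298 + (25 - 219)) = √(9298 - 194) = √9104 = 4*√569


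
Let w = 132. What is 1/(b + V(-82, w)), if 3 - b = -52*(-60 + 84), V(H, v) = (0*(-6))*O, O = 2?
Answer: 1/1251 ≈ 0.00079936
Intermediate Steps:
V(H, v) = 0 (V(H, v) = (0*(-6))*2 = 0*2 = 0)
b = 1251 (b = 3 - (-52)*(-60 + 84) = 3 - (-52)*24 = 3 - 1*(-1248) = 3 + 1248 = 1251)
1/(b + V(-82, w)) = 1/(1251 + 0) = 1/1251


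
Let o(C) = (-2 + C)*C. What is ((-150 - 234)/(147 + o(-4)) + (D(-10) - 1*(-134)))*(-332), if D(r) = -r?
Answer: -2682560/57 ≈ -47062.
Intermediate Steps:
o(C) = C*(-2 + C)
((-150 - 234)/(147 + o(-4)) + (D(-10) - 1*(-134)))*(-332) = ((-150 - 234)/(147 - 4*(-2 - 4)) + (-1*(-10) - 1*(-134)))*(-332) = (-384/(147 - 4*(-6)) + (10 + 134))*(-332) = (-384/(147 + 24) + 144)*(-332) = (-384/171 + 144)*(-332) = (-384*1/171 + 144)*(-332) = (-128/57 + 144)*(-332) = (8080/57)*(-332) = -2682560/57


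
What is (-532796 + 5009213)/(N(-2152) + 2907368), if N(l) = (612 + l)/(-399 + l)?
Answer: 3806446589/2472232436 ≈ 1.5397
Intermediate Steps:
N(l) = (612 + l)/(-399 + l)
(-532796 + 5009213)/(N(-2152) + 2907368) = (-532796 + 5009213)/((612 - 2152)/(-399 - 2152) + 2907368) = 4476417/(-1540/(-2551) + 2907368) = 4476417/(-1/2551*(-1540) + 2907368) = 4476417/(1540/2551 + 2907368) = 4476417/(7416697308/2551) = 4476417*(2551/7416697308) = 3806446589/2472232436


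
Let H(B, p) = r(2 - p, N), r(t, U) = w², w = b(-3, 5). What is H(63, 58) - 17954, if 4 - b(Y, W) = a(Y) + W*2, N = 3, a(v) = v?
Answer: -17945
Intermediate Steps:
b(Y, W) = 4 - Y - 2*W (b(Y, W) = 4 - (Y + W*2) = 4 - (Y + 2*W) = 4 + (-Y - 2*W) = 4 - Y - 2*W)
w = -3 (w = 4 - 1*(-3) - 2*5 = 4 + 3 - 10 = -3)
r(t, U) = 9 (r(t, U) = (-3)² = 9)
H(B, p) = 9
H(63, 58) - 17954 = 9 - 17954 = -17945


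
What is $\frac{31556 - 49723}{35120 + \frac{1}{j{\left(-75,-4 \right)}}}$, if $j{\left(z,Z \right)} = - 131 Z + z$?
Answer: $- \frac{8156983}{15768881} \approx -0.51728$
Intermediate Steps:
$j{\left(z,Z \right)} = z - 131 Z$
$\frac{31556 - 49723}{35120 + \frac{1}{j{\left(-75,-4 \right)}}} = \frac{31556 - 49723}{35120 + \frac{1}{-75 - -524}} = - \frac{18167}{35120 + \frac{1}{-75 + 524}} = - \frac{18167}{35120 + \frac{1}{449}} = - \frac{18167}{\frac{15768881}{449}} = \left(-18167\right) \frac{449}{15768881} = - \frac{8156983}{15768881}$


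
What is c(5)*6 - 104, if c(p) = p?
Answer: -74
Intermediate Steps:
c(5)*6 - 104 = 5*6 - 104 = 30 - 104 = -74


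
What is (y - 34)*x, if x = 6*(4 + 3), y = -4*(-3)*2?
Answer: -420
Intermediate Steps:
y = 24 (y = 12*2 = 24)
x = 42 (x = 6*7 = 42)
(y - 34)*x = (24 - 34)*42 = -10*42 = -420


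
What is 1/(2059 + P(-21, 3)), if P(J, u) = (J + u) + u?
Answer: 1/2044 ≈ 0.00048924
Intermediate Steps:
P(J, u) = J + 2*u
1/(2059 + P(-21, 3)) = 1/(2059 + (-21 + 2*3)) = 1/(2059 + (-21 + 6)) = 1/(2059 - 15) = 1/2044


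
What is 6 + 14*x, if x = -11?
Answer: -148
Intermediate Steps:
6 + 14*x = 6 + 14*(-11) = 6 - 154 = -148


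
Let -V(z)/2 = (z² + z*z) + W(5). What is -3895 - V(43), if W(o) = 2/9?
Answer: 31513/9 ≈ 3501.4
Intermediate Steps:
W(o) = 2/9 (W(o) = 2*(⅑) = 2/9)
V(z) = -4/9 - 4*z² (V(z) = -2*((z² + z*z) + 2/9) = -2*((z² + z²) + 2/9) = -2*(2*z² + 2/9) = -2*(2/9 + 2*z²) = -4/9 - 4*z²)
-3895 - V(43) = -3895 - (-4/9 - 4*43²) = -3895 - (-4/9 - 4*1849) = -3895 - (-4/9 - 7396) = -3895 - 1*(-66568/9) = -3895 + 66568/9 = 31513/9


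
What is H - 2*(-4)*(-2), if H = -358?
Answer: -374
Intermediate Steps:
H - 2*(-4)*(-2) = -358 - 2*(-4)*(-2) = -358 + 8*(-2) = -358 - 16 = -374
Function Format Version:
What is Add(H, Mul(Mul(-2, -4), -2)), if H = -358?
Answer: -374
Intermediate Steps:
Add(H, Mul(Mul(-2, -4), -2)) = Add(-358, Mul(Mul(-2, -4), -2)) = Add(-358, Mul(8, -2)) = Add(-358, -16) = -374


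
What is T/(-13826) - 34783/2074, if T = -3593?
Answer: -118364469/7168781 ≈ -16.511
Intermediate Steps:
T/(-13826) - 34783/2074 = -3593/(-13826) - 34783/2074 = -3593*(-1/13826) - 34783*1/2074 = 3593/13826 - 34783/2074 = -118364469/7168781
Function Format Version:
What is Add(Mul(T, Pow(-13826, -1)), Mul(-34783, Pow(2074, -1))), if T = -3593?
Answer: Rational(-118364469, 7168781) ≈ -16.511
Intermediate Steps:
Add(Mul(T, Pow(-13826, -1)), Mul(-34783, Pow(2074, -1))) = Add(Mul(-3593, Pow(-13826, -1)), Mul(-34783, Pow(2074, -1))) = Add(Mul(-3593, Rational(-1, 13826)), Mul(-34783, Rational(1, 2074))) = Add(Rational(3593, 13826), Rational(-34783, 2074)) = Rational(-118364469, 7168781)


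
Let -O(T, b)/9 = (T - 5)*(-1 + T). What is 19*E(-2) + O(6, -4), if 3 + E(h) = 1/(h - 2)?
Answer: -427/4 ≈ -106.75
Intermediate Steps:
E(h) = -3 + 1/(-2 + h) (E(h) = -3 + 1/(h - 2) = -3 + 1/(-2 + h))
O(T, b) = -9*(-1 + T)*(-5 + T) (O(T, b) = -9*(T - 5)*(-1 + T) = -9*(-5 + T)*(-1 + T) = -9*(-1 + T)*(-5 + T))
19*E(-2) + O(6, -4) = 19*((7 - 3*(-2))/(-2 - 2)) + (-45 - 9*6² + 54*6) = 19*((7 + 6)/(-4)) + (-45 - 9*36 + 324) = 19*(-¼*13) + (-45 - 324 + 324) = 19*(-13/4) - 45 = -247/4 - 45 = -427/4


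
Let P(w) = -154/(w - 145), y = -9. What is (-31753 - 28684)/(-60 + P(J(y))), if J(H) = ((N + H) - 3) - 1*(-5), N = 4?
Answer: 4472338/4363 ≈ 1025.1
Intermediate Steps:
J(H) = 6 + H (J(H) = ((4 + H) - 3) - 1*(-5) = (1 + H) + 5 = 6 + H)
P(w) = -154/(-145 + w)
(-31753 - 28684)/(-60 + P(J(y))) = (-31753 - 28684)/(-60 - 154/(-145 + (6 - 9))) = -60437/(-60 - 154/(-145 - 3)) = -60437/(-60 - 154/(-148)) = -60437/(-60 - 154*(-1/148)) = -60437/(-60 + 77/74) = -60437/(-4363/74) = -60437*(-74/4363) = 4472338/4363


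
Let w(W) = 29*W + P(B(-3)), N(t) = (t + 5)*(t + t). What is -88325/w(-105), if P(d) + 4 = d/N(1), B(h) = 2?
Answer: 529950/18293 ≈ 28.970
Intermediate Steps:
N(t) = 2*t*(5 + t) (N(t) = (5 + t)*(2*t) = 2*t*(5 + t))
P(d) = -4 + d/12 (P(d) = -4 + d/((2*1*(5 + 1))) = -4 + d/((2*1*6)) = -4 + d/12)
w(W) = -23/6 + 29*W (w(W) = 29*W + (-4 + (1/12)*2) = 29*W + (-4 + ⅙) = 29*W - 23/6 = -23/6 + 29*W)
-88325/w(-105) = -88325/(-23/6 + 29*(-105)) = -88325/(-23/6 - 3045) = -88325/(-18293/6) = -88325*(-6/18293) = 529950/18293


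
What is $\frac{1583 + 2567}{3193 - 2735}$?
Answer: $\frac{2075}{229} \approx 9.0611$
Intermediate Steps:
$\frac{1583 + 2567}{3193 - 2735} = \frac{4150}{458} = 4150 \cdot \frac{1}{458} = \frac{2075}{229}$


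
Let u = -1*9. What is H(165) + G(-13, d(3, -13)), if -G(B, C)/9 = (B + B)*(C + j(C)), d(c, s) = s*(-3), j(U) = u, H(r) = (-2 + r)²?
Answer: 33589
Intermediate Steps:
u = -9
j(U) = -9
d(c, s) = -3*s
G(B, C) = -18*B*(-9 + C) (G(B, C) = -9*(B + B)*(C - 9) = -9*2*B*(-9 + C) = -18*B*(-9 + C))
H(165) + G(-13, d(3, -13)) = (-2 + 165)² + 18*(-13)*(9 - (-3)*(-13)) = 163² + 18*(-13)*(9 - 1*39) = 26569 + 18*(-13)*(9 - 39) = 26569 + 18*(-13)*(-30) = 26569 + 7020 = 33589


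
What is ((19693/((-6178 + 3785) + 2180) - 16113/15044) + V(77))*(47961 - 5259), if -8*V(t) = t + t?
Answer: -1285962623737/267031 ≈ -4.8158e+6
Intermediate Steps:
V(t) = -t/4 (V(t) = -(t + t)/8 = -t/4)
((19693/((-6178 + 3785) + 2180) - 16113/15044) + V(77))*(47961 - 5259) = ((19693/((-6178 + 3785) + 2180) - 16113/15044) - 1/4*77)*(47961 - 5259) = ((19693/(-2393 + 2180) - 16113*1/15044) - 77/4)*42702 = ((19693/(-213) - 16113/15044) - 77/4)*42702 = ((19693*(-1/213) - 16113/15044) - 77/4)*42702 = ((-19693/213 - 16113/15044) - 77/4)*42702 = (-299693561/3204372 - 77/4)*42702 = -180688861/1602186*42702 = -1285962623737/267031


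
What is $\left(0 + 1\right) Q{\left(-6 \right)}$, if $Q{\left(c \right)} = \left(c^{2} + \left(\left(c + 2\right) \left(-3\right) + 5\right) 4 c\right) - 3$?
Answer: $-375$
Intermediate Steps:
$Q{\left(c \right)} = -3 + c^{2} + c \left(-4 - 12 c\right)$ ($Q{\left(c \right)} = \left(c^{2} + \left(\left(2 + c\right) \left(-3\right) + 5\right) 4 c\right) - 3 = \left(c^{2} + \left(\left(-6 - 3 c\right) + 5\right) 4 c\right) - 3 = \left(c^{2} + \left(-1 - 3 c\right) 4 c\right) - 3 = \left(c^{2} + \left(-4 - 12 c\right) c\right) - 3 = \left(c^{2} + c \left(-4 - 12 c\right)\right) - 3 = -3 + c^{2} + c \left(-4 - 12 c\right)$)
$\left(0 + 1\right) Q{\left(-6 \right)} = \left(0 + 1\right) \left(-3 - 11 \left(-6\right)^{2} - -24\right) = 1 \left(-3 - 396 + 24\right) = 1 \left(-375\right) = -375$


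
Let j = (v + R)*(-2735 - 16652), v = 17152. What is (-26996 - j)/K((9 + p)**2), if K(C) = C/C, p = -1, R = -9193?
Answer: 154274137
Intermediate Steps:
K(C) = 1
j = -154301133 (j = (17152 - 9193)*(-2735 - 16652) = 7959*(-19387) = -154301133)
(-26996 - j)/K((9 + p)**2) = (-26996 - 1*(-154301133))/1 = (-26996 + 154301133)*1 = 154274137*1 = 154274137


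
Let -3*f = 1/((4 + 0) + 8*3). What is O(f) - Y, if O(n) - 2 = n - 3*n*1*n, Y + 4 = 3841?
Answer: -9019949/2352 ≈ -3835.0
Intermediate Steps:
Y = 3837 (Y = -4 + 3841 = 3837)
f = -1/84 (f = -1/(3*((4 + 0) + 8*3)) = -1/(3*(4 + 24)) = -⅓/28 = -⅓*1/28 = -1/84 ≈ -0.011905)
O(n) = 2 + n - 3*n² (O(n) = 2 + (n - 3*n*1*n) = 2 + (n - 3*n*n) = 2 + (n - 3*n²) = 2 + n - 3*n²)
O(f) - Y = (2 - 1/84 - 3*(-1/84)²) - 1*3837 = (2 - 1/84 - 3*1/7056) - 3837 = (2 - 1/84 - 1/2352) - 3837 = 4675/2352 - 3837 = -9019949/2352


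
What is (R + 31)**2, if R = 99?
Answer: 16900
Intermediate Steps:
(R + 31)**2 = (99 + 31)**2 = 130**2 = 16900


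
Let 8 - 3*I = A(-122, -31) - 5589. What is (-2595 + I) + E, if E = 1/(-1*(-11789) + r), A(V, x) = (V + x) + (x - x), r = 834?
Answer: -25687802/37869 ≈ -678.33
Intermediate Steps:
A(V, x) = V + x (A(V, x) = (V + x) + 0 = V + x)
I = 5750/3 (I = 8/3 - ((-122 - 31) - 5589)/3 = 8/3 - (-153 - 5589)/3 = 8/3 - ⅓*(-5742) = 8/3 + 1914 = 5750/3 ≈ 1916.7)
E = 1/12623 (E = 1/(-1*(-11789) + 834) = 1/(11789 + 834) = 1/12623 ≈ 7.9221e-5)
(-2595 + I) + E = (-2595 + 5750/3) + 1/12623 = -2035/3 + 1/12623 = -25687802/37869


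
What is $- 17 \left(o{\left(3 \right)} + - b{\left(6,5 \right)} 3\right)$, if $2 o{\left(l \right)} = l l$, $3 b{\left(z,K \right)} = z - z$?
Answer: $- \frac{153}{2} \approx -76.5$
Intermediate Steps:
$b{\left(z,K \right)} = 0$ ($b{\left(z,K \right)} = \frac{z - z}{3} = \frac{1}{3} \cdot 0 = 0$)
$o{\left(l \right)} = \frac{l^{2}}{2}$ ($o{\left(l \right)} = \frac{l l}{2} = \frac{l^{2}}{2}$)
$- 17 \left(o{\left(3 \right)} + - b{\left(6,5 \right)} 3\right) = - 17 \left(\frac{3^{2}}{2} + \left(-1\right) 0 \cdot 3\right) = - 17 \left(\frac{1}{2} \cdot 9 + 0 \cdot 3\right) = - 17 \left(\frac{9}{2} + 0\right) = \left(-17\right) \frac{9}{2} = - \frac{153}{2}$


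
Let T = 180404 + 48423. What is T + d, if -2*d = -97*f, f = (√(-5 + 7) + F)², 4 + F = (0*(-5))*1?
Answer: 229700 - 388*√2 ≈ 2.2915e+5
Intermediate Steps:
F = -4 (F = -4 + (0*(-5))*1 = -4 + 0*1 = -4 + 0 = -4)
f = (-4 + √2)² (f = (√(-5 + 7) - 4)² = (√2 - 4)² = (-4 + √2)² ≈ 6.6863)
T = 228827
d = 97*(4 - √2)²/2 (d = -(-97)*(4 - √2)²/2 = 97*(4 - √2)²/2 ≈ 324.29)
T + d = 228827 + (873 - 388*√2) = 229700 - 388*√2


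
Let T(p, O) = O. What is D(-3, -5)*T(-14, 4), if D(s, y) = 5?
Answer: 20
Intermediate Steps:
D(-3, -5)*T(-14, 4) = 5*4 = 20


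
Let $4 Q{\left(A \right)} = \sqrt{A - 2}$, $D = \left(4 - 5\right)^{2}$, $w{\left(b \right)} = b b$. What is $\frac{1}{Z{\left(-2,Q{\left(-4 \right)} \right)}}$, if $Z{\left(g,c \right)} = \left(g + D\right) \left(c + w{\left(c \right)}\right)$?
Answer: $\frac{8}{11} + \frac{16 i \sqrt{6}}{33} \approx 0.72727 + 1.1876 i$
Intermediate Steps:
$w{\left(b \right)} = b^{2}$
$D = 1$ ($D = \left(-1\right)^{2} = 1$)
$Q{\left(A \right)} = \frac{\sqrt{-2 + A}}{4}$ ($Q{\left(A \right)} = \frac{\sqrt{A - 2}}{4} = \frac{\sqrt{-2 + A}}{4}$)
$Z{\left(g,c \right)} = \left(1 + g\right) \left(c + c^{2}\right)$ ($Z{\left(g,c \right)} = \left(g + 1\right) \left(c + c^{2}\right) = \left(1 + g\right) \left(c + c^{2}\right)$)
$\frac{1}{Z{\left(-2,Q{\left(-4 \right)} \right)}} = \frac{1}{\frac{\sqrt{-2 - 4}}{4} \left(1 + \frac{\sqrt{-2 - 4}}{4} - 2 + \frac{\sqrt{-2 - 4}}{4} \left(-2\right)\right)} = \frac{1}{\frac{\sqrt{-6}}{4} \left(1 + \frac{\sqrt{-6}}{4} - 2 + \frac{\sqrt{-6}}{4} \left(-2\right)\right)} = \frac{1}{\frac{i \sqrt{6}}{4} \left(1 + \frac{i \sqrt{6}}{4} - 2 + \frac{i \sqrt{6}}{4} \left(-2\right)\right)} = \frac{1}{\frac{i \sqrt{6}}{4} \left(1 + \frac{i \sqrt{6}}{4} - 2 - \frac{i \sqrt{6}}{2}\right)} = \frac{1}{\frac{i \sqrt{6}}{4} \left(-1 - \frac{i \sqrt{6}}{4}\right)} = \frac{1}{\frac{1}{4} i \sqrt{6} \left(-1 - \frac{i \sqrt{6}}{4}\right)} = - \frac{2 i \sqrt{6}}{3 \left(-1 - \frac{i \sqrt{6}}{4}\right)}$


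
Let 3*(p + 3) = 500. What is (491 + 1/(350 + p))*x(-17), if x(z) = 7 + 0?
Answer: 5296438/1541 ≈ 3437.0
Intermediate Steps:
p = 491/3 (p = -3 + (⅓)*500 = -3 + 500/3 = 491/3 ≈ 163.67)
x(z) = 7
(491 + 1/(350 + p))*x(-17) = (491 + 1/(350 + 491/3))*7 = (491 + 1/(1541/3))*7 = (491 + 3/1541)*7 = (756634/1541)*7 = 5296438/1541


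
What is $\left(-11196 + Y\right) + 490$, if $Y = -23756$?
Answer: $-34462$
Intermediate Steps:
$\left(-11196 + Y\right) + 490 = \left(-11196 - 23756\right) + 490 = -34952 + 490 = -34462$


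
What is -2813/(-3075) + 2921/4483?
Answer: 21592754/13785225 ≈ 1.5664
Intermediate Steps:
-2813/(-3075) + 2921/4483 = -2813*(-1/3075) + 2921*(1/4483) = 2813/3075 + 2921/4483 = 21592754/13785225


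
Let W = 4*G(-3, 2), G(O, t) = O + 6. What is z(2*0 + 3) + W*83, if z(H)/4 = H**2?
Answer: 1032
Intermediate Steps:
G(O, t) = 6 + O
z(H) = 4*H**2
W = 12 (W = 4*(6 - 3) = 4*3 = 12)
z(2*0 + 3) + W*83 = 4*(2*0 + 3)**2 + 12*83 = 4*(0 + 3)**2 + 996 = 4*3**2 + 996 = 4*9 + 996 = 36 + 996 = 1032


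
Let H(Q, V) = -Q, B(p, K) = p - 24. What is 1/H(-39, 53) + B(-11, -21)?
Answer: -1364/39 ≈ -34.974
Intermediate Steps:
B(p, K) = -24 + p
1/H(-39, 53) + B(-11, -21) = 1/(-1*(-39)) + (-24 - 11) = 1/39 - 35 = -1364/39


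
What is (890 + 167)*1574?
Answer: 1663718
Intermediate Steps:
(890 + 167)*1574 = 1057*1574 = 1663718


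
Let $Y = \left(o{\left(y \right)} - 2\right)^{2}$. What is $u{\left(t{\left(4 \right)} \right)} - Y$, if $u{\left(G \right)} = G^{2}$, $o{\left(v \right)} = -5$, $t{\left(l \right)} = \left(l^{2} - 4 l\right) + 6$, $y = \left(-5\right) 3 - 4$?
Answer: $-13$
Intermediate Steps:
$y = -19$ ($y = -15 - 4 = -19$)
$t{\left(l \right)} = 6 + l^{2} - 4 l$
$Y = 49$ ($Y = \left(-5 - 2\right)^{2} = \left(-7\right)^{2} = 49$)
$u{\left(t{\left(4 \right)} \right)} - Y = \left(6 + 4^{2} - 16\right)^{2} - 49 = \left(6 + 16 - 16\right)^{2} - 49 = 6^{2} - 49 = 36 - 49 = -13$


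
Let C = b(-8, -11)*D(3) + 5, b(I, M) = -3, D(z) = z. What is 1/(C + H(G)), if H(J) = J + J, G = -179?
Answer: -1/362 ≈ -0.0027624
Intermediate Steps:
H(J) = 2*J
C = -4 (C = -3*3 + 5 = -9 + 5 = -4)
1/(C + H(G)) = 1/(-4 + 2*(-179)) = 1/(-4 - 358) = 1/(-362) = -1/362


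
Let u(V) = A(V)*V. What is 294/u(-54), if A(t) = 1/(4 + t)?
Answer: 2450/9 ≈ 272.22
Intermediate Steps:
u(V) = V/(4 + V)
294/u(-54) = 294/((-54/(4 - 54))) = 294/((-54/(-50))) = 294/((-54*(-1/50))) = 294/(27/25) = 294*(25/27) = 2450/9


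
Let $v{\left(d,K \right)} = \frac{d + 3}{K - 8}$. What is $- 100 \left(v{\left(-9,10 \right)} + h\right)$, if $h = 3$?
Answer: $0$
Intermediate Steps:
$v{\left(d,K \right)} = \frac{3 + d}{-8 + K}$
$- 100 \left(v{\left(-9,10 \right)} + h\right) = - 100 \left(\frac{3 - 9}{-8 + 10} + 3\right) = - 100 \left(\frac{1}{2} \left(-6\right) + 3\right) = - 100 \left(-3 + 3\right) = \left(-100\right) 0 = 0$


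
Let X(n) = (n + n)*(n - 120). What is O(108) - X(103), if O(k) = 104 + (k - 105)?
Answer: 3609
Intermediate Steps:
O(k) = -1 + k (O(k) = 104 + (-105 + k) = -1 + k)
X(n) = 2*n*(-120 + n) (X(n) = (2*n)*(-120 + n) = 2*n*(-120 + n))
O(108) - X(103) = (-1 + 108) - 2*103*(-120 + 103) = 107 - 2*103*(-17) = 107 - 1*(-3502) = 107 + 3502 = 3609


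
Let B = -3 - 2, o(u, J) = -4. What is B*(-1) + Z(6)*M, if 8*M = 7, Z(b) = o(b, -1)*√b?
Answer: 5 - 7*√6/2 ≈ -3.5732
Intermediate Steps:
Z(b) = -4*√b
B = -5
M = 7/8 (M = (⅛)*7 = 7/8 ≈ 0.87500)
B*(-1) + Z(6)*M = -5*(-1) - 4*√6*(7/8) = 5 - 7*√6/2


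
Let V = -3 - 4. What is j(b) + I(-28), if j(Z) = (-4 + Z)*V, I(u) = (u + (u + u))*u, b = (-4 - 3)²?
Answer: 2037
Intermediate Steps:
b = 49 (b = (-7)² = 49)
V = -7
I(u) = 3*u² (I(u) = (u + 2*u)*u = (3*u)*u = 3*u²)
j(Z) = 28 - 7*Z (j(Z) = (-4 + Z)*(-7) = 28 - 7*Z)
j(b) + I(-28) = (28 - 7*49) + 3*(-28)² = (28 - 343) + 3*784 = -315 + 2352 = 2037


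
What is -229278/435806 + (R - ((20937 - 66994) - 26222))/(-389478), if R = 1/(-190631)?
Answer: -117489346571227/165087272004123 ≈ -0.71168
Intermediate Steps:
R = -1/190631 ≈ -5.2457e-6
-229278/435806 + (R - ((20937 - 66994) - 26222))/(-389478) = -229278/435806 + (-1/190631 - ((20937 - 66994) - 26222))/(-389478) = -229278*1/435806 + (-1/190631 - (-46057 - 26222))*(-1/389478) = -16377/31129 + (-1/190631 - 1*(-72279))*(-1/389478) = -16377/31129 + (-1/190631 + 72279)*(-1/389478) = -16377/31129 + (13778618048/190631)*(-1/389478) = -16377/31129 - 6889309024/37123290309 = -117489346571227/165087272004123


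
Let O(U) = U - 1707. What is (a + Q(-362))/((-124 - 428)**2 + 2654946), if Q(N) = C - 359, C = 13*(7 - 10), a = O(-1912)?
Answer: -1339/986550 ≈ -0.0013573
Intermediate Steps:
O(U) = -1707 + U
a = -3619 (a = -1707 - 1912 = -3619)
C = -39 (C = 13*(-3) = -39)
Q(N) = -398 (Q(N) = -39 - 359 = -398)
(a + Q(-362))/((-124 - 428)**2 + 2654946) = (-3619 - 398)/((-124 - 428)**2 + 2654946) = -4017/((-552)**2 + 2654946) = -4017/(304704 + 2654946) = -4017/2959650 = -4017*1/2959650 = -1339/986550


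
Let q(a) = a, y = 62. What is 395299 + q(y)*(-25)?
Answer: 393749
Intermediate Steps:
395299 + q(y)*(-25) = 395299 + 62*(-25) = 395299 - 1550 = 393749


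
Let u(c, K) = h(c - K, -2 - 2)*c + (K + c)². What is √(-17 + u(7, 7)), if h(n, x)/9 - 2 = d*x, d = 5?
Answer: I*√955 ≈ 30.903*I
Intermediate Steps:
h(n, x) = 18 + 45*x (h(n, x) = 18 + 9*(5*x) = 18 + 45*x)
u(c, K) = (K + c)² - 162*c (u(c, K) = (18 + 45*(-2 - 2))*c + (K + c)² = (18 + 45*(-4))*c + (K + c)² = (18 - 180)*c + (K + c)² = -162*c + (K + c)² = (K + c)² - 162*c)
√(-17 + u(7, 7)) = √(-17 + ((7 + 7)² - 162*7)) = √(-17 + (14² - 1134)) = √(-17 + (196 - 1134)) = √(-17 - 938) = √(-955) = I*√955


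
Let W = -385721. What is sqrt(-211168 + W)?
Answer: 9*I*sqrt(7369) ≈ 772.59*I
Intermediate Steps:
sqrt(-211168 + W) = sqrt(-211168 - 385721) = sqrt(-596889) = 9*I*sqrt(7369)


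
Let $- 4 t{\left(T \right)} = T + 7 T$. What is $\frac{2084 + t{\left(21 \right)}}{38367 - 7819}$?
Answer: $\frac{1021}{15274} \approx 0.066846$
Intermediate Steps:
$t{\left(T \right)} = - 2 T$ ($t{\left(T \right)} = - \frac{T + 7 T}{4} = - \frac{8 T}{4} = - 2 T$)
$\frac{2084 + t{\left(21 \right)}}{38367 - 7819} = \frac{2084 - 42}{38367 - 7819} = \frac{2084 - 42}{30548} = 2042 \cdot \frac{1}{30548} = \frac{1021}{15274}$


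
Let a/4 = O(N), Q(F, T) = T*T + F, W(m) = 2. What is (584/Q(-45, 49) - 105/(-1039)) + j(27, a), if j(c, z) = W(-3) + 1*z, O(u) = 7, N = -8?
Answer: 18572669/611971 ≈ 30.349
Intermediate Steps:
Q(F, T) = F + T**2 (Q(F, T) = T**2 + F = F + T**2)
a = 28 (a = 4*7 = 28)
j(c, z) = 2 + z (j(c, z) = 2 + 1*z = 2 + z)
(584/Q(-45, 49) - 105/(-1039)) + j(27, a) = (584/(-45 + 49**2) - 105/(-1039)) + (2 + 28) = (584/(-45 + 2401) - 105*(-1/1039)) + 30 = (584/2356 + 105/1039) + 30 = (584*(1/2356) + 105/1039) + 30 = (146/589 + 105/1039) + 30 = 213539/611971 + 30 = 18572669/611971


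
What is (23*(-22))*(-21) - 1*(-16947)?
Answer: 27573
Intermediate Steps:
(23*(-22))*(-21) - 1*(-16947) = -506*(-21) + 16947 = 10626 + 16947 = 27573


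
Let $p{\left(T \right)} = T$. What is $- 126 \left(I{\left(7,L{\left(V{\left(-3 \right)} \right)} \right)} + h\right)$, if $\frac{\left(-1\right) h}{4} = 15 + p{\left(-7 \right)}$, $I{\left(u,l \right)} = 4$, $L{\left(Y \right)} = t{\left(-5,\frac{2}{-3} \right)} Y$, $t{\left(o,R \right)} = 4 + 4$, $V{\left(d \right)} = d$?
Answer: $3528$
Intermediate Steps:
$t{\left(o,R \right)} = 8$
$L{\left(Y \right)} = 8 Y$
$h = -32$ ($h = - 4 \left(15 - 7\right) = \left(-4\right) 8 = -32$)
$- 126 \left(I{\left(7,L{\left(V{\left(-3 \right)} \right)} \right)} + h\right) = - 126 \left(4 - 32\right) = \left(-126\right) \left(-28\right) = 3528$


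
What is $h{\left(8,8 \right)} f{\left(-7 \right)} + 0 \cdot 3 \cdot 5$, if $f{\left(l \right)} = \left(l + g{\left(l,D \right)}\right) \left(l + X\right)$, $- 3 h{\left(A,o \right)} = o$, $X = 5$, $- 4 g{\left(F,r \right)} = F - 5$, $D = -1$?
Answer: $- \frac{64}{3} \approx -21.333$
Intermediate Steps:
$g{\left(F,r \right)} = \frac{5}{4} - \frac{F}{4}$ ($g{\left(F,r \right)} = - \frac{F - 5}{4} = - \frac{-5 + F}{4} = \frac{5}{4} - \frac{F}{4}$)
$h{\left(A,o \right)} = - \frac{o}{3}$
$f{\left(l \right)} = \left(5 + l\right) \left(\frac{5}{4} + \frac{3 l}{4}\right)$ ($f{\left(l \right)} = \left(l - \left(- \frac{5}{4} + \frac{l}{4}\right)\right) \left(l + 5\right) = \left(\frac{5}{4} + \frac{3 l}{4}\right) \left(5 + l\right) = \left(5 + l\right) \left(\frac{5}{4} + \frac{3 l}{4}\right)$)
$h{\left(8,8 \right)} f{\left(-7 \right)} + 0 \cdot 3 \cdot 5 = \left(- \frac{1}{3}\right) 8 \left(\frac{25}{4} + 5 \left(-7\right) + \frac{3 \left(-7\right)^{2}}{4}\right) + 0 \cdot 3 \cdot 5 = - \frac{8 \left(\frac{25}{4} - 35 + \frac{3}{4} \cdot 49\right)}{3} + 0 \cdot 5 = - \frac{8 \left(\frac{25}{4} - 35 + \frac{147}{4}\right)}{3} + 0 = \left(- \frac{8}{3}\right) 8 + 0 = - \frac{64}{3} + 0 = - \frac{64}{3}$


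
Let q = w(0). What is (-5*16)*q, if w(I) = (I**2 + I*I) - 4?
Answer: 320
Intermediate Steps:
w(I) = -4 + 2*I**2 (w(I) = (I**2 + I**2) - 4 = 2*I**2 - 4 = -4 + 2*I**2)
q = -4 (q = -4 + 2*0**2 = -4 + 2*0 = -4 + 0 = -4)
(-5*16)*q = -5*16*(-4) = -80*(-4) = 320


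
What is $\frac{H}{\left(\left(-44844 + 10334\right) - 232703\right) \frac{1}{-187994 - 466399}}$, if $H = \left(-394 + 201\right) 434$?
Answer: $- \frac{18271088822}{89071} \approx -2.0513 \cdot 10^{5}$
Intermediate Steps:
$H = -83762$ ($H = \left(-193\right) 434 = -83762$)
$\frac{H}{\left(\left(-44844 + 10334\right) - 232703\right) \frac{1}{-187994 - 466399}} = - \frac{83762}{\left(\left(-44844 + 10334\right) - 232703\right) \frac{1}{-187994 - 466399}} = - \frac{83762}{\left(-34510 - 232703\right) \frac{1}{-654393}} = - \frac{83762}{\left(-267213\right) \left(- \frac{1}{654393}\right)} = - \frac{83762}{\frac{89071}{218131}} = \left(-83762\right) \frac{218131}{89071} = - \frac{18271088822}{89071}$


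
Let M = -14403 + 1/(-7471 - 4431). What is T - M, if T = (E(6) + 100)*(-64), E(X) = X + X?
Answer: 86110971/11902 ≈ 7235.0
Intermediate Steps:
E(X) = 2*X
M = -171424507/11902 (M = -14403 + 1/(-11902) = -14403 - 1/11902 = -171424507/11902 ≈ -14403.)
T = -7168 (T = (2*6 + 100)*(-64) = (12 + 100)*(-64) = 112*(-64) = -7168)
T - M = -7168 - 1*(-171424507/11902) = -7168 + 171424507/11902 = 86110971/11902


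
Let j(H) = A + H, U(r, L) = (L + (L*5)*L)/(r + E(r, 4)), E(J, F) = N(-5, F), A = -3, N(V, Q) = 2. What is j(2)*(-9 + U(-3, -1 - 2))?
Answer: 51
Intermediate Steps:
E(J, F) = 2
U(r, L) = (L + 5*L²)/(2 + r) (U(r, L) = (L + (L*5)*L)/(r + 2) = (L + (5*L)*L)/(2 + r) = (L + 5*L²)/(2 + r))
j(H) = -3 + H
j(2)*(-9 + U(-3, -1 - 2)) = (-3 + 2)*(-9 + (-1 - 2)*(1 + 5*(-1 - 2))/(2 - 3)) = -(-9 - 3*(1 + 5*(-3))/(-1)) = -(-9 - 3*(-1)*(1 - 15)) = -(-9 - 3*(-1)*(-14)) = -(-9 - 42) = -1*(-51) = 51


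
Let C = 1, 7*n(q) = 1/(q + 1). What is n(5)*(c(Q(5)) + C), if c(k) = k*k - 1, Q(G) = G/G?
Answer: 1/42 ≈ 0.023810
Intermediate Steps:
Q(G) = 1
n(q) = 1/(7*(1 + q)) (n(q) = 1/(7*(q + 1)) = 1/(7*(1 + q)))
c(k) = -1 + k² (c(k) = k² - 1 = -1 + k²)
n(5)*(c(Q(5)) + C) = (1/(7*(1 + 5)))*((-1 + 1²) + 1) = ((⅐)/6)*((-1 + 1) + 1) = ((⅐)*(⅙))*(0 + 1) = (1/42)*1 = 1/42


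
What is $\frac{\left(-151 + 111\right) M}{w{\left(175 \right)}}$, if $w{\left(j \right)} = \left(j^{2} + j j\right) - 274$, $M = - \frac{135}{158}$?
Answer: $\frac{675}{1204276} \approx 0.0005605$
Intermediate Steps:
$M = - \frac{135}{158}$ ($M = \left(-135\right) \frac{1}{158} = - \frac{135}{158} \approx -0.85443$)
$w{\left(j \right)} = -274 + 2 j^{2}$ ($w{\left(j \right)} = \left(j^{2} + j^{2}\right) - 274 = 2 j^{2} - 274 = -274 + 2 j^{2}$)
$\frac{\left(-151 + 111\right) M}{w{\left(175 \right)}} = \frac{\left(-151 + 111\right) \left(- \frac{135}{158}\right)}{-274 + 2 \cdot 175^{2}} = \frac{\left(-40\right) \left(- \frac{135}{158}\right)}{-274 + 2 \cdot 30625} = \frac{2700}{79 \left(-274 + 61250\right)} = \frac{2700}{79 \cdot 60976} = \frac{2700}{79} \cdot \frac{1}{60976} = \frac{675}{1204276}$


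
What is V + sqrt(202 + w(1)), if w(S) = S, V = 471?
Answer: 471 + sqrt(203) ≈ 485.25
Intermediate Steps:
V + sqrt(202 + w(1)) = 471 + sqrt(202 + 1) = 471 + sqrt(203)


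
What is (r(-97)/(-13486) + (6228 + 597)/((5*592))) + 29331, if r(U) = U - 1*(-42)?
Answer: 10644940801/362896 ≈ 29333.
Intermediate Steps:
r(U) = 42 + U (r(U) = U + 42 = 42 + U)
(r(-97)/(-13486) + (6228 + 597)/((5*592))) + 29331 = ((42 - 97)/(-13486) + (6228 + 597)/((5*592))) + 29331 = (-55*(-1/13486) + 6825/2960) + 29331 = (5/1226 + 6825*(1/2960)) + 29331 = (5/1226 + 1365/592) + 29331 = 838225/362896 + 29331 = 10644940801/362896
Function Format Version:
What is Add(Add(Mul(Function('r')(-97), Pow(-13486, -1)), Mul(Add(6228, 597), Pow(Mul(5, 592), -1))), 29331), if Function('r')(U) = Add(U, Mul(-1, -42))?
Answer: Rational(10644940801, 362896) ≈ 29333.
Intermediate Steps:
Function('r')(U) = Add(42, U) (Function('r')(U) = Add(U, 42) = Add(42, U))
Add(Add(Mul(Function('r')(-97), Pow(-13486, -1)), Mul(Add(6228, 597), Pow(Mul(5, 592), -1))), 29331) = Add(Add(Mul(Add(42, -97), Pow(-13486, -1)), Mul(Add(6228, 597), Pow(Mul(5, 592), -1))), 29331) = Add(Add(Mul(-55, Rational(-1, 13486)), Mul(6825, Pow(2960, -1))), 29331) = Add(Add(Rational(5, 1226), Mul(6825, Rational(1, 2960))), 29331) = Add(Add(Rational(5, 1226), Rational(1365, 592)), 29331) = Add(Rational(838225, 362896), 29331) = Rational(10644940801, 362896)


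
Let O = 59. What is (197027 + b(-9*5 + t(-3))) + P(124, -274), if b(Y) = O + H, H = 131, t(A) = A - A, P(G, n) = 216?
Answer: 197433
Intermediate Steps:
t(A) = 0
b(Y) = 190 (b(Y) = 59 + 131 = 190)
(197027 + b(-9*5 + t(-3))) + P(124, -274) = (197027 + 190) + 216 = 197217 + 216 = 197433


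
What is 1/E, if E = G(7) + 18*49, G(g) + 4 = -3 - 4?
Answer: 1/871 ≈ 0.0011481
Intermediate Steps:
G(g) = -11 (G(g) = -4 + (-3 - 4) = -4 - 7 = -11)
E = 871 (E = -11 + 18*49 = -11 + 882 = 871)
1/E = 1/871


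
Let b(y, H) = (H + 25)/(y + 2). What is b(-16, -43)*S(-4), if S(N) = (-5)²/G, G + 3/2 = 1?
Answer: -450/7 ≈ -64.286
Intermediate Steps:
G = -½ (G = -3/2 + 1 = -½ ≈ -0.50000)
S(N) = -50 (S(N) = (-5)²/(-½) = 25*(-2) = -50)
b(y, H) = (25 + H)/(2 + y)
b(-16, -43)*S(-4) = ((25 - 43)/(2 - 16))*(-50) = (-18/(-14))*(-50) = -1/14*(-18)*(-50) = (9/7)*(-50) = -450/7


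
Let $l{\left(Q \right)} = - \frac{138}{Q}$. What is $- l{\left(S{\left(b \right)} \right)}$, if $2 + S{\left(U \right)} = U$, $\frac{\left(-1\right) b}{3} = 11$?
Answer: $- \frac{138}{35} \approx -3.9429$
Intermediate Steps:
$b = -33$ ($b = \left(-3\right) 11 = -33$)
$S{\left(U \right)} = -2 + U$
$- l{\left(S{\left(b \right)} \right)} = - \frac{-138}{-2 - 33} = - \frac{-138}{-35} = - \frac{\left(-138\right) \left(-1\right)}{35} = \left(-1\right) \frac{138}{35} = - \frac{138}{35}$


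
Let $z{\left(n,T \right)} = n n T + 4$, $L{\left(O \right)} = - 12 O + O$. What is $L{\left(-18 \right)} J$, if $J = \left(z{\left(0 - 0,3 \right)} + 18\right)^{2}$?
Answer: $95832$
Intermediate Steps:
$L{\left(O \right)} = - 11 O$
$z{\left(n,T \right)} = 4 + T n^{2}$ ($z{\left(n,T \right)} = n^{2} T + 4 = T n^{2} + 4 = 4 + T n^{2}$)
$J = 484$ ($J = \left(\left(4 + 3 \left(0 - 0\right)^{2}\right) + 18\right)^{2} = \left(\left(4 + 3 \left(0 + 0\right)^{2}\right) + 18\right)^{2} = \left(\left(4 + 3 \cdot 0^{2}\right) + 18\right)^{2} = \left(\left(4 + 3 \cdot 0\right) + 18\right)^{2} = \left(\left(4 + 0\right) + 18\right)^{2} = \left(4 + 18\right)^{2} = 22^{2} = 484$)
$L{\left(-18 \right)} J = \left(-11\right) \left(-18\right) 484 = 198 \cdot 484 = 95832$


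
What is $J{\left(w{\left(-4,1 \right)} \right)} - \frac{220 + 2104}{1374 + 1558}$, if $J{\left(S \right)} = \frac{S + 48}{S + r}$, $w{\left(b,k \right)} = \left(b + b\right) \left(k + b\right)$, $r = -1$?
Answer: $\frac{39413}{16859} \approx 2.3378$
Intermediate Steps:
$w{\left(b,k \right)} = 2 b \left(b + k\right)$
$J{\left(S \right)} = \frac{48 + S}{-1 + S}$ ($J{\left(S \right)} = \frac{S + 48}{S - 1} = \frac{48 + S}{-1 + S}$)
$J{\left(w{\left(-4,1 \right)} \right)} - \frac{220 + 2104}{1374 + 1558} = \frac{48 + 2 \left(-4\right) \left(-4 + 1\right)}{-1 + 2 \left(-4\right) \left(-4 + 1\right)} - \frac{220 + 2104}{1374 + 1558} = \frac{48 + 2 \left(-4\right) \left(-3\right)}{-1 + 2 \left(-4\right) \left(-3\right)} - \frac{2324}{2932} = \frac{48 + 24}{-1 + 24} - 2324 \cdot \frac{1}{2932} = \frac{1}{23} \cdot 72 - \frac{581}{733} = \frac{72}{23} - \frac{581}{733} = \frac{39413}{16859}$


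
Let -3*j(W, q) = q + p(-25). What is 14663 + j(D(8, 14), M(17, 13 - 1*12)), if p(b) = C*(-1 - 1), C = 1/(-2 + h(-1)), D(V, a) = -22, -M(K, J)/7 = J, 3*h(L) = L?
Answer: 307966/21 ≈ 14665.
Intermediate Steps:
h(L) = L/3
M(K, J) = -7*J
C = -3/7 (C = 1/(-2 + (1/3)*(-1)) = 1/(-2 - 1/3) = 1/(-7/3) = -3/7 ≈ -0.42857)
p(b) = 6/7 (p(b) = -3*(-1 - 1)/7 = -3/7*(-2) = 6/7)
j(W, q) = -2/7 - q/3 (j(W, q) = -(q + 6/7)/3 = -(6/7 + q)/3 = -2/7 - q/3)
14663 + j(D(8, 14), M(17, 13 - 1*12)) = 14663 + (-2/7 - (-7)*(13 - 1*12)/3) = 14663 + (-2/7 - (-7)*(13 - 12)/3) = 14663 + (-2/7 - (-7)/3) = 14663 + (-2/7 - 1/3*(-7)) = 14663 + (-2/7 + 7/3) = 14663 + 43/21 = 307966/21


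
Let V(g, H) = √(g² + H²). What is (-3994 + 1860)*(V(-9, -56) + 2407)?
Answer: -5136538 - 2134*√3217 ≈ -5.2576e+6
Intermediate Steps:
V(g, H) = √(H² + g²)
(-3994 + 1860)*(V(-9, -56) + 2407) = (-3994 + 1860)*(√((-56)² + (-9)²) + 2407) = -2134*(√(3136 + 81) + 2407) = -2134*(√3217 + 2407) = -2134*(2407 + √3217) = -5136538 - 2134*√3217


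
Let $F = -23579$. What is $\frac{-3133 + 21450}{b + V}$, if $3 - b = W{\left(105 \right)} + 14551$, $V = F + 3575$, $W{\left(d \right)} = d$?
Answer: $- \frac{18317}{34657} \approx -0.52852$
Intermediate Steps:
$V = -20004$ ($V = -23579 + 3575 = -20004$)
$b = -14653$ ($b = 3 - \left(105 + 14551\right) = 3 - 14656 = -14653$)
$\frac{-3133 + 21450}{b + V} = \frac{-3133 + 21450}{-14653 - 20004} = \frac{18317}{-34657} = 18317 \left(- \frac{1}{34657}\right) = - \frac{18317}{34657}$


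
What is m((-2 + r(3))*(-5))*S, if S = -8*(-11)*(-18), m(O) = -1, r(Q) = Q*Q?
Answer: 1584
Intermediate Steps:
r(Q) = Q²
S = -1584 (S = 88*(-18) = -1584)
m((-2 + r(3))*(-5))*S = -1*(-1584) = 1584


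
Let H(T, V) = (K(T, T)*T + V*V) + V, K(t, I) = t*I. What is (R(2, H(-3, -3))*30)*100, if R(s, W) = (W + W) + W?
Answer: -189000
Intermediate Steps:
K(t, I) = I*t
H(T, V) = V + T**3 + V**2 (H(T, V) = ((T*T)*T + V*V) + V = (T**2*T + V**2) + V = (T**3 + V**2) + V = V + T**3 + V**2)
R(s, W) = 3*W (R(s, W) = 2*W + W = 3*W)
(R(2, H(-3, -3))*30)*100 = ((3*(-3 + (-3)**3 + (-3)**2))*30)*100 = ((3*(-3 - 27 + 9))*30)*100 = ((3*(-21))*30)*100 = -63*30*100 = -1890*100 = -189000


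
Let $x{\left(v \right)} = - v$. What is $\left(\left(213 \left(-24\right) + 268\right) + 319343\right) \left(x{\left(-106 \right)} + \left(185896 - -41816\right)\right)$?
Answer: $71648533182$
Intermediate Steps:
$\left(\left(213 \left(-24\right) + 268\right) + 319343\right) \left(x{\left(-106 \right)} + \left(185896 - -41816\right)\right) = \left(\left(213 \left(-24\right) + 268\right) + 319343\right) \left(\left(-1\right) \left(-106\right) + \left(185896 - -41816\right)\right) = \left(\left(-5112 + 268\right) + 319343\right) \left(106 + \left(185896 + 41816\right)\right) = \left(-4844 + 319343\right) \left(106 + 227712\right) = 314499 \cdot 227818 = 71648533182$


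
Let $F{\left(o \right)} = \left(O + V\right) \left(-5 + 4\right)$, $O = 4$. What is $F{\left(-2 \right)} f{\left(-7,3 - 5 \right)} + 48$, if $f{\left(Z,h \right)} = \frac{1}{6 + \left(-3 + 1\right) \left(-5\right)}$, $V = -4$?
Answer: $48$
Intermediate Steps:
$f{\left(Z,h \right)} = \frac{1}{16}$ ($f{\left(Z,h \right)} = \frac{1}{6 - -10} = \frac{1}{6 + 10} = \frac{1}{16}$)
$F{\left(o \right)} = 0$ ($F{\left(o \right)} = \left(4 - 4\right) \left(-5 + 4\right) = 0 \left(-1\right) = 0$)
$F{\left(-2 \right)} f{\left(-7,3 - 5 \right)} + 48 = 0 \cdot \frac{1}{16} + 48 = 0 + 48 = 48$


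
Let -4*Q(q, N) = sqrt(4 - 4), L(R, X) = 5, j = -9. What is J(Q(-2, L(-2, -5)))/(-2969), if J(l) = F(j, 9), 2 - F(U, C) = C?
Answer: 7/2969 ≈ 0.0023577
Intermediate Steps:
F(U, C) = 2 - C
Q(q, N) = 0 (Q(q, N) = -sqrt(4 - 4)/4 = -sqrt(0)/4 = -1/4*0 = 0)
J(l) = -7 (J(l) = 2 - 1*9 = 2 - 9 = -7)
J(Q(-2, L(-2, -5)))/(-2969) = -7/(-2969) = -7*(-1/2969) = 7/2969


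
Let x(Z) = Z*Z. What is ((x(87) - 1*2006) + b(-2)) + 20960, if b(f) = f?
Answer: 26521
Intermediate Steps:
x(Z) = Z**2
((x(87) - 1*2006) + b(-2)) + 20960 = ((87**2 - 1*2006) - 2) + 20960 = ((7569 - 2006) - 2) + 20960 = (5563 - 2) + 20960 = 5561 + 20960 = 26521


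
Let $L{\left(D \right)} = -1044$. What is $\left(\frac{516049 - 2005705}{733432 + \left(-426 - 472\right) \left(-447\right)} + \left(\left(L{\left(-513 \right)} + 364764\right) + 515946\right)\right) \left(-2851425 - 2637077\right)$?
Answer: $- \frac{2739522420761815452}{567419} \approx -4.828 \cdot 10^{12}$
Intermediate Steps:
$\left(\frac{516049 - 2005705}{733432 + \left(-426 - 472\right) \left(-447\right)} + \left(\left(L{\left(-513 \right)} + 364764\right) + 515946\right)\right) \left(-2851425 - 2637077\right) = \left(\frac{516049 - 2005705}{733432 + \left(-426 - 472\right) \left(-447\right)} + \left(\left(-1044 + 364764\right) + 515946\right)\right) \left(-2851425 - 2637077\right) = \left(- \frac{1489656}{733432 - -401406} + \left(363720 + 515946\right)\right) \left(-2851425 - 2637077\right) = \left(- \frac{1489656}{733432 + 401406} + 879666\right) \left(-5488502\right) = \left(- \frac{1489656}{1134838} + 879666\right) \left(-5488502\right) = \left(\left(-1489656\right) \frac{1}{1134838} + 879666\right) \left(-5488502\right) = \left(- \frac{744828}{567419} + 879666\right) \left(-5488502\right) = \frac{499138457226}{567419} \left(-5488502\right) = - \frac{2739522420761815452}{567419}$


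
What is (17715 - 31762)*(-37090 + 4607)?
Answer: 456288701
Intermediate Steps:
(17715 - 31762)*(-37090 + 4607) = -14047*(-32483) = 456288701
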